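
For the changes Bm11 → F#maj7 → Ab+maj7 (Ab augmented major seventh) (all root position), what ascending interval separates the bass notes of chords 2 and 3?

The roots are F# and Ab.
3 letter names make it a third; at 2 semitones (a whole step narrower than major) the quality is diminished.

diminished third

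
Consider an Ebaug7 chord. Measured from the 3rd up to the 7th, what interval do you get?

diminished fifth

Spelling the chord: Eb G B Db.
That puts G below Db.
5 letter names make it a fifth; at 6 semitones (a half step narrower than perfect) the quality is diminished.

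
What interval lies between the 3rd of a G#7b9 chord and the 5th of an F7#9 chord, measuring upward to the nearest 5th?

G#7b9 has B# as its 3rd, and F7#9 has C as its 5th.
B# up to C is 0 semitones, a whole step narrower than a major second, so the interval is diminished.

d2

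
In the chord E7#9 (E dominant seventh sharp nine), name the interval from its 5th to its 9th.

augmented fifth

Spelling the chord: E, G#, B, D, F##.
That puts B below F##.
From B to F##: 8 semitones over a fifth = augmented.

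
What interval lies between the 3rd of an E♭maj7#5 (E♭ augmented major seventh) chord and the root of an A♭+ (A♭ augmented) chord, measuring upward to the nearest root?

E♭maj7#5 (E♭ augmented major seventh) has G as its 3rd, and A♭+ (A♭ augmented) has A♭ as its root.
2 letter names make it a second; at 1 semitone (a half step narrower than major) the quality is minor.

minor second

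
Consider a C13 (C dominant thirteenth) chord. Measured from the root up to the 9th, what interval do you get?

M9

C13: C E G Bb D A.
So we need the interval from C up to D.
Counting 9 letters and 14 half steps from C gives a major ninth.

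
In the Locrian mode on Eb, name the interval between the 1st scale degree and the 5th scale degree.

Eb locrian: Eb Fb Gb Ab Bbb Cb Db.
So we need the interval from Eb up to Bbb.
5 letter names make it a fifth; at 6 semitones (a half step narrower than perfect) the quality is diminished.

diminished fifth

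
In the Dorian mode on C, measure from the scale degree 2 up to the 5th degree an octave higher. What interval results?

Spelling the Dorian mode on C: C D Eb F G A Bb.
Scale degree 2 = D; 5th degree (up an octave) = G.
D up to G spans 11 letter names and 17 semitones — a perfect eleventh.

perfect eleventh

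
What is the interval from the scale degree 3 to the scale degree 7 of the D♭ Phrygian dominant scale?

Spelling the D♭ Phrygian dominant scale: D♭ E𝄫 F G♭ A♭ B𝄫 C♭.
The scale degree 3 is F and the 7th scale degree is C♭.
F up to C♭ is 6 semitones, a half step narrower than a perfect fifth, so the interval is diminished.

d5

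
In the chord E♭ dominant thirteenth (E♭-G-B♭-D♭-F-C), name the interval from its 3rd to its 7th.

d5

That puts G below D♭.
5 letter names make it a fifth; at 6 semitones (a half step narrower than perfect) the quality is diminished.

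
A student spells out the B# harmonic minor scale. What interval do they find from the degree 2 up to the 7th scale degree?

major sixth

Spelling the B# harmonic minor scale: B# C## D# E# F## G# A##.
Degree 2 = C##; scale degree 7 = A##.
C## up to A## spans 6 letter names and 9 semitones — a major sixth.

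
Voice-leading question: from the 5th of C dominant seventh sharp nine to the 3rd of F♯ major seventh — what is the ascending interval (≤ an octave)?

The 5th of C dominant seventh sharp nine is G; the 3rd of F♯ major seventh is A♯.
G up to A♯ is 3 semitones, a half step wider than a major second, so the interval is augmented.

augmented second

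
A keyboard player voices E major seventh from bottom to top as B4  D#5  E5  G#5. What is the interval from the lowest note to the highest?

The outer voices are B4 and G#5.
From B to G# is 9 semitones, exactly the major sixth.

major 6th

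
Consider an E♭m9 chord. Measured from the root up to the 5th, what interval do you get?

E♭m9 is spelled E♭-G♭-B♭-D♭-F.
The root is E♭ and the 5th is B♭.
Counting 5 letters and 7 half steps from E♭ gives a perfect fifth.

perfect fifth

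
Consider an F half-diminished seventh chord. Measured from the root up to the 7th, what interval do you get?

minor 7th

Fø is spelled F-Ab-Cb-Eb.
Root = F; 7th = Eb.
7 letter names make it a seventh; at 10 semitones (a half step narrower than major) the quality is minor.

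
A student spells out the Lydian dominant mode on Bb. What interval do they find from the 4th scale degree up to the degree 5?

Spelling the Lydian dominant mode on Bb: Bb C D E F G Ab.
So we need the interval from E up to F.
From E to F: 1 semitone over a second = minor.

m2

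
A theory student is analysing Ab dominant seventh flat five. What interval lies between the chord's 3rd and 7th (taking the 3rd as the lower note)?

diminished fifth

Spelling the chord: Ab C Ebb Gb.
That puts C below Gb.
C up to Gb is 6 semitones, a half step narrower than a perfect fifth, so the interval is diminished.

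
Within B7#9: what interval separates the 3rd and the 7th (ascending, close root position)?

diminished fifth

Spelling the chord: B–D#–F#–A–C##.
So we need the interval from D# up to A.
5 letter names make it a fifth; at 6 semitones (a half step narrower than perfect) the quality is diminished.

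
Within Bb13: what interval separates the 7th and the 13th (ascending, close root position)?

M7

The chord tones of Bb13 (Bb dominant thirteenth) are Bb, D, F, Ab, C, G.
7th = Ab; 13th = G.
Counting 7 letters and 11 half steps from Ab gives a major seventh.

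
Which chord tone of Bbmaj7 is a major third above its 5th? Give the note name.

Bb major seventh is spelled Bb, D, F, A.
The 5th is F. A major third above F is A.
A is the chord's 7th.

A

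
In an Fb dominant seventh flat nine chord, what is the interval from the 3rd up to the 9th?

diminished seventh

Spelling the chord: Fb-Ab-Cb-Ebb-Gbb.
3rd = Ab; 9th = Gbb.
Ab up to Gbb is 9 semitones, a whole step narrower than a major seventh, so the interval is diminished.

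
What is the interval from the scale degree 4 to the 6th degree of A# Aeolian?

The scale runs A# B# C# D# E# F# G#.
Scale degree 4 = D#; scale degree 6 = F#.
D# up to F# is 3 semitones, a half step narrower than a major third, so the interval is minor.

minor third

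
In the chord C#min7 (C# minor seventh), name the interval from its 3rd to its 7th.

perfect fifth

The chord tones of C#-7 are C#–E–G#–B.
The 3rd is E and the 7th is B.
E up to B spans 5 letter names and 7 semitones — a perfect fifth.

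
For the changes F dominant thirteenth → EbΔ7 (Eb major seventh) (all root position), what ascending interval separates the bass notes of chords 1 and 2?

The roots are F and Eb.
From F to Eb: 10 semitones over a seventh = minor.

minor seventh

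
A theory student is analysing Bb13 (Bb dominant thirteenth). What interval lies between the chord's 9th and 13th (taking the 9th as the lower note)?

perfect 5th

Bb dominant thirteenth is spelled Bb, D, F, Ab, C, G.
The 9th is C and the 13th is G.
C up to G spans 5 letter names and 7 semitones — a perfect fifth.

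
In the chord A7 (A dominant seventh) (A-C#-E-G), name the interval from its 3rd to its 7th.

d5

The 3rd is C# and the 7th is G.
5 letter names make it a fifth; at 6 semitones (a half step narrower than perfect) the quality is diminished.
This 3–7 tritone is the characteristic tension at the heart of the dominant sound.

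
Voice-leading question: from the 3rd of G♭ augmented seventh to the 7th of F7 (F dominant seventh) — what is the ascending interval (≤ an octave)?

G♭ augmented seventh has B♭ as its 3rd, and F7 (F dominant seventh) has E♭ as its 7th.
Counting 4 letters and 5 half steps from B♭ gives a perfect fourth.

perfect 4th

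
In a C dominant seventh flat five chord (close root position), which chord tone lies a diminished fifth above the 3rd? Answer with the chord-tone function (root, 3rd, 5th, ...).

7th

C7b5 is spelled C–E–Gb–Bb.
The 3rd is E. A diminished fifth above E is Bb.
Bb is the chord's 7th.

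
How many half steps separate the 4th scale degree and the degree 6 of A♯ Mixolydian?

4

The scale is A♯ B♯ C𝄪 D♯ E♯ F𝄪 G♯.
D♯ up to F𝄪 is a major third — 4 semitones.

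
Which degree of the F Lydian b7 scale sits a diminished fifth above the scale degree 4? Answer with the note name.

F

The scale is F G A B C D Eb.
The scale degree 4 is B; a diminished fifth above that is F — scale degree 1.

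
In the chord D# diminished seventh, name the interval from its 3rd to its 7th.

diminished fifth

D# diminished seventh is spelled D#-F#-A-C.
That puts F# below C.
5 letter names make it a fifth; at 6 semitones (a half step narrower than perfect) the quality is diminished.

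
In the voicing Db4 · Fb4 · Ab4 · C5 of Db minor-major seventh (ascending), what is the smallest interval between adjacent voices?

Adjacent intervals: Db4→Fb4 = minor third; Fb4→Ab4 = major third; Ab4→C5 = major third.
The smallest is Db4 to Fb4, a minor third (3 semitones).

minor third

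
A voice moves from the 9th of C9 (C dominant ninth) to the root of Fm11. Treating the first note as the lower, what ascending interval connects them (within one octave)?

C9 (C dominant ninth) has D as its 9th, and Fm11 has F as its root.
D up to F is 3 semitones, a half step narrower than a major third, so the interval is minor.

minor third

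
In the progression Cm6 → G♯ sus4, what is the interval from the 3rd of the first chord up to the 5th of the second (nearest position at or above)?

augmented seventh

Cm6 has E♭ as its 3rd, and G♯ sus4 has D♯ as its 5th.
From E♭ to D♯: 12 semitones over a seventh = augmented.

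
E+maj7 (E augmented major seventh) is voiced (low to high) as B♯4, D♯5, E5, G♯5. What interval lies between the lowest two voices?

Those voices are B♯4 and D♯5.
B♯ up to D♯ is 3 semitones, a half step narrower than a major third, so the interval is minor.

minor third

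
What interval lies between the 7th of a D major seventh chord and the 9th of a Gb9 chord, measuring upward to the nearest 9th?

diminished sixth

The 7th of D major seventh is C#; the 9th of Gb9 is Ab.
6 letter names make it a sixth; at 7 semitones (a whole step narrower than major) the quality is diminished.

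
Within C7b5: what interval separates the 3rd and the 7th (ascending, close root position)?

C7b5 (C dominant seventh flat five): C-E-Gb-Bb.
The 3rd is E and the 7th is Bb.
From E to Bb: 6 semitones over a fifth = diminished.
This 3–7 tritone is the characteristic tension at the heart of the dominant sound.

diminished fifth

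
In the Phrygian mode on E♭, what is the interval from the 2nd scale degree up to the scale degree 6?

perfect fifth

E♭ phrygian: E♭ F♭ G♭ A♭ B♭ C♭ D♭.
2nd scale degree = F♭; scale degree 6 = C♭.
F♭ up to C♭ spans 5 letter names and 7 semitones — a perfect fifth.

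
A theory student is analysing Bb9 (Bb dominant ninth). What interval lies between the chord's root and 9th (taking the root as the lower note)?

major ninth

Bb9: Bb, D, F, Ab, C.
The root is Bb and the 9th is C.
From Bb to C is 14 semitones, exactly the major ninth.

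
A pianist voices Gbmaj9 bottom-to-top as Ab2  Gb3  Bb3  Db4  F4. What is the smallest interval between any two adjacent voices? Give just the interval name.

Adjacent intervals: Ab2→Gb3 = minor seventh; Gb3→Bb3 = major third; Bb3→Db4 = minor third; Db4→F4 = major third.
The smallest is Bb3 to Db4, a minor third (3 semitones).

minor 3rd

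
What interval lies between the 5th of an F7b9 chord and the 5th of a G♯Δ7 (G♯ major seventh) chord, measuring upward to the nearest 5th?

The 5th of F7b9 is C; the 5th of G♯Δ7 (G♯ major seventh) is D♯.
From C to D♯: 3 semitones over a second = augmented.

augmented second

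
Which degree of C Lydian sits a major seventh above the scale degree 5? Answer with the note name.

The scale is C D E F♯ G A B.
The scale degree 5 is G; a major seventh above that is F♯ — scale degree 4.

F#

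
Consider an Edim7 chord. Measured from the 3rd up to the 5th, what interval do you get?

Edim7 is spelled E, G, Bb, Db.
The 3rd is G and the 5th is Bb.
G up to Bb is 3 semitones, a half step narrower than a major third, so the interval is minor.

minor third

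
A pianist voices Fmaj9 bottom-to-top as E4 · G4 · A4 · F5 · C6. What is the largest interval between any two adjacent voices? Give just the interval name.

Adjacent intervals: E4→G4 = minor third; G4→A4 = major second; A4→F5 = minor sixth; F5→C6 = perfect fifth.
The largest is A4 to F5, a minor sixth (8 semitones).

minor 6th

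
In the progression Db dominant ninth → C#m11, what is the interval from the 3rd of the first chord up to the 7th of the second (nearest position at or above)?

The 3rd of Db dominant ninth is F; the 7th of C#m11 is B.
4 letter names make it a fourth; at 6 semitones (a half step wider than perfect) the quality is augmented.

A4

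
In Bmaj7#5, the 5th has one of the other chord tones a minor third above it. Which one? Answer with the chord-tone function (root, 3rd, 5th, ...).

B augmented major seventh is spelled B–D#–F##–A#.
The 5th is F##. A minor third above F## is A#.
A# is the chord's 7th.

7th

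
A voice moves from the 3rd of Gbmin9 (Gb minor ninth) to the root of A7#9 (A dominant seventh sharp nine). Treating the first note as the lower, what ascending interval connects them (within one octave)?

A7

Gbmin9 (Gb minor ninth) has Bbb as its 3rd, and A7#9 (A dominant seventh sharp nine) has A as its root.
From Bbb to A: 12 semitones over a seventh = augmented.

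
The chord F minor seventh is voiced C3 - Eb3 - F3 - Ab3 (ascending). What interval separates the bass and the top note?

The outer voices are C3 and Ab3.
6 letter names make it a sixth; at 8 semitones (a half step narrower than major) the quality is minor.

minor sixth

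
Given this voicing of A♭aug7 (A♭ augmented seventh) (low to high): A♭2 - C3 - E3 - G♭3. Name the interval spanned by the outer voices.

The outer voices are A♭2 and G♭3.
A♭ up to G♭ is 10 semitones, a half step narrower than a major seventh, so the interval is minor.

m7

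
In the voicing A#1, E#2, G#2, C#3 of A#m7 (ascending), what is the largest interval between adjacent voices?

perfect fifth

Adjacent intervals: A#1→E#2 = perfect fifth; E#2→G#2 = minor third; G#2→C#3 = perfect fourth.
The largest is A#1 to E#2, a perfect fifth (7 semitones).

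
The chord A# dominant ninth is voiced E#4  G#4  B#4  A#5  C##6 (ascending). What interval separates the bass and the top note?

The outer voices are E#4 and C##6.
From E# to C## is 21 semitones, exactly the major thirteenth.

major 13th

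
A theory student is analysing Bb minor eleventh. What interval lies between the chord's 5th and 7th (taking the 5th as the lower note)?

Spelling the chord: Bb-Db-F-Ab-C-Eb.
That puts F below Ab.
From F to Ab: 3 semitones over a third = minor.

minor 3rd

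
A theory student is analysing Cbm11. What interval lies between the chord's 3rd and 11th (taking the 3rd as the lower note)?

major ninth

Spelling the chord: Cb–Ebb–Gb–Bbb–Db–Fb.
That puts Ebb below Fb.
From Ebb to Fb is 14 semitones, exactly the major ninth.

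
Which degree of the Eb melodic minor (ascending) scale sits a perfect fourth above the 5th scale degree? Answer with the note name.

Eb

The scale is Eb F Gb Ab Bb C D.
The 5th scale degree is Bb; a perfect fourth above that is Eb — scale degree 1.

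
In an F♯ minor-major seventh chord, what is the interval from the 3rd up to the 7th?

Spelling the chord: F♯–A–C♯–E♯.
That puts A below E♯.
From A to E♯: 8 semitones over a fifth = augmented.

augmented 5th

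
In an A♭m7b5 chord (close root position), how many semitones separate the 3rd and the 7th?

7

Spelling the chord: A♭–C♭–E𝄫–G♭.
C♭ to G♭ is a perfect fifth: 7 semitones.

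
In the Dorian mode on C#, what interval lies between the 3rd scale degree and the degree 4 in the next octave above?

C# dorian: C# D# E F# G# A# B.
3rd scale degree = E; 4th degree (up an octave) = F#.
Counting 9 letters and 14 half steps from E gives a major ninth.

major ninth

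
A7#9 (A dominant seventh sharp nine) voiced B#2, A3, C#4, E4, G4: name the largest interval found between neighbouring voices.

d7

Adjacent intervals: B#2→A3 = diminished seventh; A3→C#4 = major third; C#4→E4 = minor third; E4→G4 = minor third.
The largest is B#2 to A3, a diminished seventh (9 semitones).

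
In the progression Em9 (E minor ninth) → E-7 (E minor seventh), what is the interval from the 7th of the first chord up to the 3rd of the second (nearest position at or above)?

P4

The 7th of Em9 (E minor ninth) is D; the 3rd of E-7 (E minor seventh) is G.
Counting 4 letters and 5 half steps from D gives a perfect fourth.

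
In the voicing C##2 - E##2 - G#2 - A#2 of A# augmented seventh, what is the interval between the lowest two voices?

Those voices are C##2 and E##2.
C## up to E## spans 3 letter names and 4 semitones — a major third.

M3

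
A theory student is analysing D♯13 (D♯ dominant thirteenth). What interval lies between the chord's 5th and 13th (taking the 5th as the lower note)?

Spelling the chord: D♯, F𝄪, A♯, C♯, E♯, B♯.
5th = A♯; 13th = B♯.
Counting 9 letters and 14 half steps from A♯ gives a major ninth.

major ninth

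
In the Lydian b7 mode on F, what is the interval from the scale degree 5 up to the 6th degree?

The scale runs F G A B C D E♭.
The scale degree 5 is C and the 6th degree is D.
From C to D is 2 semitones, exactly the major second.

major second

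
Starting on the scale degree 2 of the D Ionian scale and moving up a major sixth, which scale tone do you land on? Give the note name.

The scale is D E F# G A B C#.
The scale degree 2 is E; a major sixth above that is C# — scale degree 7.

C#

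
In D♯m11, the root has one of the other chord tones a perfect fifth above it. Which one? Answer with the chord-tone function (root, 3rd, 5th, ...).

The chord tones of D♯m11 are D♯–F♯–A♯–C♯–E♯–G♯.
The root is D♯. A perfect fifth above D♯ is A♯.
A♯ is the chord's 5th.

5th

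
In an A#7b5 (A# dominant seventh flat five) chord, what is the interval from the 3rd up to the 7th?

diminished 5th

Spelling the chord: A#, C##, E, G#.
That puts C## below G#.
5 letter names make it a fifth; at 6 semitones (a half step narrower than perfect) the quality is diminished.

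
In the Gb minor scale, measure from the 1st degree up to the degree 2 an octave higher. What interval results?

The scale runs Gb Ab Bbb Cb Db Ebb Fb.
1st degree = Gb; scale degree 2 (up an octave) = Ab.
Gb up to Ab spans 9 letter names and 14 semitones — a major ninth.

major ninth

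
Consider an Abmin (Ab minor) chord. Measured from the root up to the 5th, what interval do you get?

perfect fifth

Ab minor: Ab Cb Eb.
Root = Ab; 5th = Eb.
Ab up to Eb spans 5 letter names and 7 semitones — a perfect fifth.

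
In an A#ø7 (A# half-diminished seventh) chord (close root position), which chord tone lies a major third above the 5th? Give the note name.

A#ø7 is spelled A# C# E G#.
The 5th is E. A major third above E is G#.
G# is the chord's 7th.

G#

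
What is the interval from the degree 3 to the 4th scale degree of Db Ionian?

minor second

Db major: Db Eb F Gb Ab Bb C.
So we need the interval from F up to Gb.
From F to Gb: 1 semitone over a second = minor.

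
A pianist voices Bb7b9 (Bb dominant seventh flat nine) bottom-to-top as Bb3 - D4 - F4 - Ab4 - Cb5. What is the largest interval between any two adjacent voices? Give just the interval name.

M3

Adjacent intervals: Bb3→D4 = major third; D4→F4 = minor third; F4→Ab4 = minor third; Ab4→Cb5 = minor third.
The largest is Bb3 to D4, a major third (4 semitones).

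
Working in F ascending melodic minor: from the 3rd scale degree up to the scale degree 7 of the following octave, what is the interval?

augmented 12th

F melodic minor: F G Ab Bb C D E.
That puts Ab below E.
12 letter names make it a twelfth; at 20 semitones (a half step wider than perfect) the quality is augmented.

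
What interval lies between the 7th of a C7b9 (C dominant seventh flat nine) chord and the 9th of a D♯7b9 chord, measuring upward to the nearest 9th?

augmented fourth

C7b9 (C dominant seventh flat nine) has B♭ as its 7th, and D♯7b9 has E as its 9th.
4 letter names make it a fourth; at 6 semitones (a half step wider than perfect) the quality is augmented.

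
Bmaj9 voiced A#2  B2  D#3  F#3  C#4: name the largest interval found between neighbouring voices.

Adjacent intervals: A#2→B2 = minor second; B2→D#3 = major third; D#3→F#3 = minor third; F#3→C#4 = perfect fifth.
The largest is F#3 to C#4, a perfect fifth (7 semitones).

perfect 5th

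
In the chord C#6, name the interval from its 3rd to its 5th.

Spelling the chord: C#-E#-G#-A#.
That puts E# below G#.
From E# to G#: 3 semitones over a third = minor.

minor third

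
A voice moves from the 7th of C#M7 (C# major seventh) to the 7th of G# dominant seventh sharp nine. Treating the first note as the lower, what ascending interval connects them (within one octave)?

diminished 5th

C#M7 (C# major seventh) has B# as its 7th, and G# dominant seventh sharp nine has F# as its 7th.
B# up to F# is 6 semitones, a half step narrower than a perfect fifth, so the interval is diminished.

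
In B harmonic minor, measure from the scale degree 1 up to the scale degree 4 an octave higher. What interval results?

perfect eleventh

Spelling B harmonic minor: B C# D E F# G A#.
The scale degree 1 is B and the scale degree 4 (up an octave) is E.
From B to E is 17 semitones, exactly the perfect eleventh.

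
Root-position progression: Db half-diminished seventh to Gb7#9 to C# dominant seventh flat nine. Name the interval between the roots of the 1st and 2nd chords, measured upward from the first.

The roots are Db and Gb.
Db up to Gb spans 4 letter names and 5 semitones — a perfect fourth.

perfect fourth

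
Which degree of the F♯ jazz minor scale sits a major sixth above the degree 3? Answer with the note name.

The scale is F♯ G♯ A B C♯ D♯ E♯.
The degree 3 is A; a major sixth above that is F♯ — scale degree 1.

F#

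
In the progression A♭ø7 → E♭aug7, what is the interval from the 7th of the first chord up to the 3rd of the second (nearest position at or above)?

The 7th of A♭ø7 is G♭; the 3rd of E♭aug7 is G.
From G♭ to G: 1 semitone over a unison = augmented.

augmented unison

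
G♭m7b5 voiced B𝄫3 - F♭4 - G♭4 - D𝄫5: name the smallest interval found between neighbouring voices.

Adjacent intervals: B𝄫3→F♭4 = perfect fifth; F♭4→G♭4 = major second; G♭4→D𝄫5 = diminished fifth.
The smallest is F♭4 to G♭4, a major second (2 semitones).

major 2nd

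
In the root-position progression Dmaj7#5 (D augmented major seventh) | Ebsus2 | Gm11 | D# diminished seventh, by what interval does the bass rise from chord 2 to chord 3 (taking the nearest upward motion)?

The roots are Eb and G.
Counting 3 letters and 4 half steps from Eb gives a major third.

M3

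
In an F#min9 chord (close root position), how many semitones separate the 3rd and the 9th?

11

F#min9 is spelled F#–A–C#–E–G#.
A to G# is a major seventh: 11 semitones.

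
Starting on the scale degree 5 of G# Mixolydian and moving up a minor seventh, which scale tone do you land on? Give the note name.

C#

The scale is G# A# B# C# D# E# F#.
The scale degree 5 is D#; a minor seventh above that is C# — scale degree 4.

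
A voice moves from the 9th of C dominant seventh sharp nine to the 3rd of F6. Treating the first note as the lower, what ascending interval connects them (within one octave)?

The 9th of C dominant seventh sharp nine is D#; the 3rd of F6 is A.
5 letter names make it a fifth; at 6 semitones (a half step narrower than perfect) the quality is diminished.

diminished fifth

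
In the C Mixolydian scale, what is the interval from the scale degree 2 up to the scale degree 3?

M2

Spelling the C Mixolydian scale: C D E F G A Bb.
The scale degree 2 is D and the scale degree 3 is E.
Counting 2 letters and 2 half steps from D gives a major second.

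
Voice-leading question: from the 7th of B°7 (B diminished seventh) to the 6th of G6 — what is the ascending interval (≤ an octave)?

augmented fifth

B°7 (B diminished seventh) has Ab as its 7th, and G6 has E as its 6th.
From Ab to E: 8 semitones over a fifth = augmented.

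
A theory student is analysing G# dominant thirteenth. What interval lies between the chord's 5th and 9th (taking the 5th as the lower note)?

G#13: G#, B#, D#, F#, A#, E#.
That puts D# below A#.
Counting 5 letters and 7 half steps from D# gives a perfect fifth.

perfect 5th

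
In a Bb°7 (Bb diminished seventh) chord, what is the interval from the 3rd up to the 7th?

diminished 5th

Spelling the chord: Bb–Db–Fb–Abb.
The 3rd is Db and the 7th is Abb.
Db up to Abb is 6 semitones, a half step narrower than a perfect fifth, so the interval is diminished.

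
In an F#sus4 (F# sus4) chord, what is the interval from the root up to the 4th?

F#sus4: F#, B, C#.
That puts F# below B.
Counting 4 letters and 5 half steps from F# gives a perfect fourth.

perfect fourth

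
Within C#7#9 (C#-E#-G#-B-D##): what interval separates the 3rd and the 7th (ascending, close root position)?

diminished fifth

3rd = E#; 7th = B.
5 letter names make it a fifth; at 6 semitones (a half step narrower than perfect) the quality is diminished.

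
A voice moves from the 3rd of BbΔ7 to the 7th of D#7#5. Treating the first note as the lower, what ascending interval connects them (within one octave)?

The 3rd of BbΔ7 is D; the 7th of D#7#5 is C#.
Counting 7 letters and 11 half steps from D gives a major seventh.

major 7th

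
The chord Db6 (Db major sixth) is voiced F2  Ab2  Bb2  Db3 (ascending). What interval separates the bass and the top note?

minor sixth

The outer voices are F2 and Db3.
6 letter names make it a sixth; at 8 semitones (a half step narrower than major) the quality is minor.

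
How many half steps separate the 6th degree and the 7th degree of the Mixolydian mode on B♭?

The scale is B♭ C D E♭ F G A♭.
G up to A♭ is a minor second — 1 semitone.

1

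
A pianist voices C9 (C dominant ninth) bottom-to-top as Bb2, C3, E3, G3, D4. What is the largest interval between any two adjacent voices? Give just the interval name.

Adjacent intervals: Bb2→C3 = major second; C3→E3 = major third; E3→G3 = minor third; G3→D4 = perfect fifth.
The largest is G3 to D4, a perfect fifth (7 semitones).

perfect 5th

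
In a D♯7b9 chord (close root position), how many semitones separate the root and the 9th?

D♯7b9: D♯-F𝄪-A♯-C♯-E.
D♯ to E is a minor ninth: 13 semitones.

13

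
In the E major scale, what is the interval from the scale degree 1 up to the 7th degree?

M7

E major: E F♯ G♯ A B C♯ D♯.
So we need the interval from E up to D♯.
E up to D♯ spans 7 letter names and 11 semitones — a major seventh.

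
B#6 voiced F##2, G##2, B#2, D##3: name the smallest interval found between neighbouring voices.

Adjacent intervals: F##2→G##2 = major second; G##2→B#2 = minor third; B#2→D##3 = major third.
The smallest is F##2 to G##2, a major second (2 semitones).

major second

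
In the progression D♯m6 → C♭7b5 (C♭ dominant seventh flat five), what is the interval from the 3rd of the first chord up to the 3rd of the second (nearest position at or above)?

diminished seventh

The 3rd of D♯m6 is F♯; the 3rd of C♭7b5 (C♭ dominant seventh flat five) is E♭.
F♯ up to E♭ is 9 semitones, a whole step narrower than a major seventh, so the interval is diminished.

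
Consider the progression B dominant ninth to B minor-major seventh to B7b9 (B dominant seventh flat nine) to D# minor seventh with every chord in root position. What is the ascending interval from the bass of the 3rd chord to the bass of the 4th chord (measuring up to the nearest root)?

The roots are B and D#.
From B to D# is 4 semitones, exactly the major third.

major 3rd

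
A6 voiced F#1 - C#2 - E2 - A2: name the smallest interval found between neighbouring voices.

minor third

Adjacent intervals: F#1→C#2 = perfect fifth; C#2→E2 = minor third; E2→A2 = perfect fourth.
The smallest is C#2 to E2, a minor third (3 semitones).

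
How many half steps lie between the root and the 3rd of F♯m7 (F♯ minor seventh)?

3

The chord tones of F♯ minor seventh are F♯–A–C♯–E.
F♯ to A is a minor third: 3 semitones.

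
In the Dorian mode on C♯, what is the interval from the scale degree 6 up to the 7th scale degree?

minor second

C♯ dorian: C♯ D♯ E F♯ G♯ A♯ B.
So we need the interval from A♯ up to B.
A♯ up to B is 1 semitone, a half step narrower than a major second, so the interval is minor.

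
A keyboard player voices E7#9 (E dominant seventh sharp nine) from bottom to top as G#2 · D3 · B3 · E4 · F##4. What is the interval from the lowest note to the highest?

major fourteenth

The outer voices are G#2 and F##4.
From G# to F## is 23 semitones, exactly the major fourteenth.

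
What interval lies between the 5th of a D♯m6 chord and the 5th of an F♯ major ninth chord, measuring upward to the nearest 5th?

The 5th of D♯m6 is A♯; the 5th of F♯ major ninth is C♯.
From A♯ to C♯: 3 semitones over a third = minor.

minor third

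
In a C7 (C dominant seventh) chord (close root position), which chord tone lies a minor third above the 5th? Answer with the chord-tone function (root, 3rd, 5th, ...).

C dominant seventh is spelled C, E, G, Bb.
The 5th is G. A minor third above G is Bb.
Bb is the chord's 7th.

7th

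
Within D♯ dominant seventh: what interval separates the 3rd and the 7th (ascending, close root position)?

D♯7 (D♯ dominant seventh): D♯-F𝄪-A♯-C♯.
So we need the interval from F𝄪 up to C♯.
5 letter names make it a fifth; at 6 semitones (a half step narrower than perfect) the quality is diminished.

diminished fifth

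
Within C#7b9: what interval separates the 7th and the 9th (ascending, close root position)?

minor third

The chord tones of C#7b9 (C# dominant seventh flat nine) are C# E# G# B D.
That puts B below D.
From B to D: 3 semitones over a third = minor.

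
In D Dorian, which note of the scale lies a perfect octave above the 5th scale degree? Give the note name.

A

The scale is D E F G A B C.
The 5th scale degree is A; a perfect octave above that is A — scale degree 5.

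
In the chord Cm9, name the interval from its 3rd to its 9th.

major seventh

Spelling the chord: C Eb G Bb D.
The 3rd is Eb and the 9th is D.
From Eb to D is 11 semitones, exactly the major seventh.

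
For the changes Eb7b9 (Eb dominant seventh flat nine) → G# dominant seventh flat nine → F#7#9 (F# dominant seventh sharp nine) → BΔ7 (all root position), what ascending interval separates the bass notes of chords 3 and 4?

The roots are F# and B.
F# up to B spans 4 letter names and 5 semitones — a perfect fourth.

perfect fourth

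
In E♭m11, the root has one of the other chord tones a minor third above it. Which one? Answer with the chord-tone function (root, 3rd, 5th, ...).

E♭m11: E♭, G♭, B♭, D♭, F, A♭.
The root is E♭. A minor third above E♭ is G♭.
G♭ is the chord's 3rd.

3rd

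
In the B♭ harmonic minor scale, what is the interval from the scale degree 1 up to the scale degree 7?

B♭ harmonic minor: B♭ C D♭ E♭ F G♭ A.
That puts B♭ below A.
B♭ up to A spans 7 letter names and 11 semitones — a major seventh.

major seventh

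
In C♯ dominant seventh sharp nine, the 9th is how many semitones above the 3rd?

11

C♯7#9: C♯–E♯–G♯–B–D𝄪.
E♯ to D𝄪 is a major seventh: 11 semitones.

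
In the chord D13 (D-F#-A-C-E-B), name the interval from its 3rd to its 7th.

That puts F# below C.
From F# to C: 6 semitones over a fifth = diminished.

d5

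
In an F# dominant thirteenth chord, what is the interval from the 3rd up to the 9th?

minor seventh

The chord tones of F#13 are F#, A#, C#, E, G#, D#.
3rd = A#; 9th = G#.
From A# to G#: 10 semitones over a seventh = minor.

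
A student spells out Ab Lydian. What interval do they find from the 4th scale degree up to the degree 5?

minor second

Spelling Ab Lydian: Ab Bb C D Eb F G.
The 4th scale degree is D and the 5th scale degree is Eb.
D up to Eb is 1 semitone, a half step narrower than a major second, so the interval is minor.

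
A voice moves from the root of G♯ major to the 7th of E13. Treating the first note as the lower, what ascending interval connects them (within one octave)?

G♯ major has G♯ as its root, and E13 has D as its 7th.
From G♯ to D: 6 semitones over a fifth = diminished.

diminished 5th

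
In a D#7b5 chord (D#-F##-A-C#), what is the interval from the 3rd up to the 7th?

That puts F## below C#.
From F## to C#: 6 semitones over a fifth = diminished.

diminished fifth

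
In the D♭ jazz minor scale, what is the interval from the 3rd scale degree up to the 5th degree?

major third

The scale runs D♭ E♭ F♭ G♭ A♭ B♭ C.
The 3rd scale degree is F♭ and the degree 5 is A♭.
From F♭ to A♭ is 4 semitones, exactly the major third.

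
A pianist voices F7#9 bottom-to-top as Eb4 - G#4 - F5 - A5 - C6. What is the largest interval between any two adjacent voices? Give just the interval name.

Adjacent intervals: Eb4→G#4 = augmented third; G#4→F5 = diminished seventh; F5→A5 = major third; A5→C6 = minor third.
The largest is G#4 to F5, a diminished seventh (9 semitones).

diminished seventh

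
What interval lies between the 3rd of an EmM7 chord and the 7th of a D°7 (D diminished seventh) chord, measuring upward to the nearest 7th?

EmM7 has G as its 3rd, and D°7 (D diminished seventh) has Cb as its 7th.
4 letter names make it a fourth; at 4 semitones (a half step narrower than perfect) the quality is diminished.

d4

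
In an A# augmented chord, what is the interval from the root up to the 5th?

The chord tones of A#aug (A# augmented) are A#–C##–E##.
Root = A#; 5th = E##.
From A# to E##: 8 semitones over a fifth = augmented.

A5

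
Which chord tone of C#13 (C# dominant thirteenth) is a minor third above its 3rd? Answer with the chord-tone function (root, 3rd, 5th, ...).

C#13 is spelled C#-E#-G#-B-D#-A#.
The 3rd is E#. A minor third above E# is G#.
G# is the chord's 5th.

5th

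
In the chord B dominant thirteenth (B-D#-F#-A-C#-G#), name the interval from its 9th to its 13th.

The 9th is C# and the 13th is G#.
From C# to G# is 7 semitones, exactly the perfect fifth.

perfect fifth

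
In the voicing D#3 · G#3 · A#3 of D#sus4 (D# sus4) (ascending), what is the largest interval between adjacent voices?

Adjacent intervals: D#3→G#3 = perfect fourth; G#3→A#3 = major second.
The largest is D#3 to G#3, a perfect fourth (5 semitones).

perfect 4th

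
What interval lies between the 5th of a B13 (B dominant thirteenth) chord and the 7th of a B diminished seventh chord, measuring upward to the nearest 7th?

The 5th of B13 (B dominant thirteenth) is F#; the 7th of B diminished seventh is Ab.
3 letter names make it a third; at 2 semitones (a whole step narrower than major) the quality is diminished.

diminished 3rd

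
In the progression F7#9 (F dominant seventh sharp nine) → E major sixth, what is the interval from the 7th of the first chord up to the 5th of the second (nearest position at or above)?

augmented fifth

The 7th of F7#9 (F dominant seventh sharp nine) is Eb; the 5th of E major sixth is B.
From Eb to B: 8 semitones over a fifth = augmented.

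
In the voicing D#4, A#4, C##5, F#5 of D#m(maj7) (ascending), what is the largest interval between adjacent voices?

Adjacent intervals: D#4→A#4 = perfect fifth; A#4→C##5 = major third; C##5→F#5 = diminished fourth.
The largest is D#4 to A#4, a perfect fifth (7 semitones).

P5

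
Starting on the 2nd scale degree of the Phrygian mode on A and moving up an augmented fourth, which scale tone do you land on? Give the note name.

The scale is A Bb C D E F G.
The 2nd scale degree is Bb; an augmented fourth above that is E — scale degree 5.

E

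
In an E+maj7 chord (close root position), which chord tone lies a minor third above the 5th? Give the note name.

Emaj7#5: E-G♯-B♯-D♯.
The 5th is B♯. A minor third above B♯ is D♯.
D♯ is the chord's 7th.

D#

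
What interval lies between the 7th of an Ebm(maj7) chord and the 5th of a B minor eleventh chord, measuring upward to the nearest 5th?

M3

The 7th of Ebm(maj7) is D; the 5th of B minor eleventh is F#.
Counting 3 letters and 4 half steps from D gives a major third.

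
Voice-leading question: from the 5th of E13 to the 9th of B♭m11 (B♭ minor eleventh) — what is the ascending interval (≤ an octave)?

m2

E13 has B as its 5th, and B♭m11 (B♭ minor eleventh) has C as its 9th.
B up to C is 1 semitone, a half step narrower than a major second, so the interval is minor.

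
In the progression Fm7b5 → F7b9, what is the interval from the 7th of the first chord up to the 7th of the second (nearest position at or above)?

P1

The 7th of Fm7b5 is Eb; the 7th of F7b9 is Eb.
Counting 1 letters and 0 half steps from Eb gives a perfect unison.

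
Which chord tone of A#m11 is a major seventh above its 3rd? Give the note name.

The chord tones of A# minor eleventh are A# C# E# G# B# D#.
The 3rd is C#. A major seventh above C# is B#.
B# is the chord's 9th.

B#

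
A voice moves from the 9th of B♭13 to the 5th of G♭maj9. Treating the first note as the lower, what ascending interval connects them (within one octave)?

m2

The 9th of B♭13 is C; the 5th of G♭maj9 is D♭.
From C to D♭: 1 semitone over a second = minor.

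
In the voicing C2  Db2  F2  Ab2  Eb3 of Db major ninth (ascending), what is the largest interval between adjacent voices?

P5

Adjacent intervals: C2→Db2 = minor second; Db2→F2 = major third; F2→Ab2 = minor third; Ab2→Eb3 = perfect fifth.
The largest is Ab2 to Eb3, a perfect fifth (7 semitones).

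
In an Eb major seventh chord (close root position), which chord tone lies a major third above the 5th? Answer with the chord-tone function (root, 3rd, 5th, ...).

Spelling the chord: Eb–G–Bb–D.
The 5th is Bb. A major third above Bb is D.
D is the chord's 7th.

7th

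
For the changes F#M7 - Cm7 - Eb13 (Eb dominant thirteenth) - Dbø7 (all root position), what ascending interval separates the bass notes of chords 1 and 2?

d5

The roots are F# and C.
F# up to C is 6 semitones, a half step narrower than a perfect fifth, so the interval is diminished.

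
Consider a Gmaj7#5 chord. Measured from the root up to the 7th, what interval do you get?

G+maj7 (G augmented major seventh): G B D# F#.
The root is G and the 7th is F#.
G up to F# spans 7 letter names and 11 semitones — a major seventh.

major seventh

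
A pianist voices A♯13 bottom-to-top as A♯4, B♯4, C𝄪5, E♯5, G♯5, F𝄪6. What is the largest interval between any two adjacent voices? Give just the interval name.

Adjacent intervals: A♯4→B♯4 = major second; B♯4→C𝄪5 = major second; C𝄪5→E♯5 = minor third; E♯5→G♯5 = minor third; G♯5→F𝄪6 = major seventh.
The largest is G♯5 to F𝄪6, a major seventh (11 semitones).

major seventh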